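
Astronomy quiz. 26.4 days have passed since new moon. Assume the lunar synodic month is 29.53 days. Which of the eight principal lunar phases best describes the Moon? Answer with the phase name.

waning crescent

At 26.4/29.53 of the cycle, θ ≈ 322° — the waning crescent range.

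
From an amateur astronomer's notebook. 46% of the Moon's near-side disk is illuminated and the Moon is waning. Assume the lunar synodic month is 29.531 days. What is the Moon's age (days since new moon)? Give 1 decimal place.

cos θ = 1 − 2f = 0.080, giving a principal value of 85.4°.
Since the Moon is past full (waning), take the reflex angle: θ = 360° − 85.4° = 274.6°.
That fraction of the synodic month is 274.6/360 × 29.531 d ≈ 22.52 d.

22.5 days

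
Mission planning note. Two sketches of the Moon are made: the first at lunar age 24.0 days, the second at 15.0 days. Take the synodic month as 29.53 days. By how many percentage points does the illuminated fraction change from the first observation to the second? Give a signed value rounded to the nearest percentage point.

+69 percentage points

θ₁ = 360° × 24.0/29.53 = 292.6°, f₁ = (1 − cos θ₁)/2 = 0.308.
θ₂ = 360° × 15.0/29.53 = 182.9°, f₂ = (1 − cos θ₂)/2 = 0.999.
Change = f₂ − f₁ = +0.691 → +69 percentage points.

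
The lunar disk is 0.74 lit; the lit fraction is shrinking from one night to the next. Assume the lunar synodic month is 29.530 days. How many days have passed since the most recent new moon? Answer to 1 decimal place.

19.8 days

From f = (1 − cos θ)/2: cos θ = 1 − 2×0.74 = -0.480; arccos → 118.7°.
Since the Moon is past full (waning), take the reflex angle: θ = 360° − 118.7° = 241.3°.
That fraction of the synodic month is 241.3/360 × 29.530 d ≈ 19.79 d.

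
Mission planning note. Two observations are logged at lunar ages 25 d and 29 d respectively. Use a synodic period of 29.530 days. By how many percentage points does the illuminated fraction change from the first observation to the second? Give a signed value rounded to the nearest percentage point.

-21 percentage points

θ₁ = 360° × 25/29.530 = 304.8°, f₁ = (1 − cos θ₁)/2 = 0.215.
θ₂ = 360° × 29/29.530 = 353.5°, f₂ = (1 − cos θ₂)/2 = 0.003.
Change = f₂ − f₁ = -0.212 → -21 percentage points.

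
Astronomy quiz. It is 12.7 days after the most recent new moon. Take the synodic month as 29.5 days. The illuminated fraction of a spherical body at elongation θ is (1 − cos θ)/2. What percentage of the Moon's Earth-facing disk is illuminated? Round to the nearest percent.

95%

The Moon has covered 12.7/29.5 of its cycle, so θ ≈ 360° × 12.7/29.5 = 155.0°.
cos 155.0° = (-0.906), so f = (1 − (-0.906))/2 = 0.953, so 95%.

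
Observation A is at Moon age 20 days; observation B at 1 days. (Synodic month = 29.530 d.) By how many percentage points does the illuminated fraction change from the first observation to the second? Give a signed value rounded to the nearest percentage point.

First observation: θ = 360°·20/29.530 = 243.8°, so f = 0.721.
Second observation: θ = 12.2°, f = 0.011.
Δf = 0.011 − 0.721 = -0.709, i.e. -71 pp.

-71 percentage points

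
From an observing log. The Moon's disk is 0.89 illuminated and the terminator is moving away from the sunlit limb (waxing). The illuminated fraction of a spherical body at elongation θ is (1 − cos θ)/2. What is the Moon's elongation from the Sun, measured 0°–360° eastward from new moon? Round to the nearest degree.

From f = (1 − cos θ)/2: cos θ = 1 − 2×0.89 = -0.780; arccos → 141.3°.
Before full moon the principal value applies: θ = 141.3°.

141°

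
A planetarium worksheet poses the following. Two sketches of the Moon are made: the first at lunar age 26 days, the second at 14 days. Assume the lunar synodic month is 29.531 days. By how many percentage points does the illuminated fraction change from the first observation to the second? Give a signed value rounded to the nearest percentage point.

+86 pp

First observation: θ = 360°·26/29.531 = 317.0°, so f = 0.135.
Second observation: θ = 170.7°, f = 0.993.
Δf = 0.993 − 0.135 = +0.859, i.e. +86 pp.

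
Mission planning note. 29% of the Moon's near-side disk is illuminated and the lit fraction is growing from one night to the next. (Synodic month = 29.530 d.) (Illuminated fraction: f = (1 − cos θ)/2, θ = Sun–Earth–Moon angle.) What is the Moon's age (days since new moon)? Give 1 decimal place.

5.3 days

cos θ = 1 − 2f = 0.420, giving a principal value of 65.2°.
The Moon is waxing (0°–180°), so θ = 65.2° directly.
Age = 29.530 × 65.2°/360° ≈ 5.35 days.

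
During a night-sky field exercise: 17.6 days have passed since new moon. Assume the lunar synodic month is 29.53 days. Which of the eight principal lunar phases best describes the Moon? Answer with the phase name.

At 17.6/29.53 of the cycle, θ ≈ 215° — the waning gibbous range.

waning gibbous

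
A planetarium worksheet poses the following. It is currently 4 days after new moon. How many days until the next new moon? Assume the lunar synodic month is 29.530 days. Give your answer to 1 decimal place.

25.5 days

One full lunation from the last new moon is 29.530 d; remaining = 29.530 − 4 = 25.530 d.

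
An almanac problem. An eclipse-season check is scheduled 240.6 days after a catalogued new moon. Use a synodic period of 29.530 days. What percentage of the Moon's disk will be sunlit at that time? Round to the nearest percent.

240.6/29.530 = 8.148 lunations, so 8 complete cycles and 4.36 d into the next.
Elongation θ = 360° × 4.36/29.530 ≈ 53.2°.
With cos θ = 0.600, the lit fraction is (1 − 0.600)/2 ≈ 0.200, so 20%.

20%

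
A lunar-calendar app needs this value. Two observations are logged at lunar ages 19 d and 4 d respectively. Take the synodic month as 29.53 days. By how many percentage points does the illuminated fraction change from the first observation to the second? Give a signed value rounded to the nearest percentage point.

First observation: θ = 360°·19/29.53 = 231.6°, so f = 0.810.
Second observation: θ = 48.8°, f = 0.170.
Δf = 0.170 − 0.810 = -0.640, i.e. -64 pp.

-64 percentage points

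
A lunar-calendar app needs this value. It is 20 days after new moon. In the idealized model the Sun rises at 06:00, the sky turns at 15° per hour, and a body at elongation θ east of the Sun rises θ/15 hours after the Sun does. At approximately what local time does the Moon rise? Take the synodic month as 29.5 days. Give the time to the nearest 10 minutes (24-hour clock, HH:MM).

Elongation θ = 360° × 20/29.5 ≈ 244.1°.
The Moon trails the Sun by θ/15 = 244.1/15 ≈ 16.27 hours.
06:00 + 16.271 h ≈ 22:16 → 22:20 to the nearest ten minutes.

22:20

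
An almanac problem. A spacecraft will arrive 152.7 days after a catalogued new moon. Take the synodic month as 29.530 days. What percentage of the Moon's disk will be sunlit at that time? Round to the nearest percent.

26%

152.7 d spans 5 complete synodic months (5 × 29.530 = 147.65 d) plus 5.05 d.
Phase angle: θ = 360°·(5.05 d)/(29.530 d) = 61.6°.
Illuminated fraction = (1 − cos 61.6°)/2 = (1 − 0.476)/2 ≈ 0.262, so 26%.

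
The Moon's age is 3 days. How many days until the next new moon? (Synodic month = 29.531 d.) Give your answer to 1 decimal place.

26.5 days

One full lunation from the last new moon is 29.531 d; remaining = 29.531 − 3 = 26.531 d.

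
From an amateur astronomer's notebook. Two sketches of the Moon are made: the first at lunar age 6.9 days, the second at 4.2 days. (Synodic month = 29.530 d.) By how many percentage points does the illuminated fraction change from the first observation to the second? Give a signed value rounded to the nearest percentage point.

-26 percentage points

First observation: θ = 360°·6.9/29.530 = 84.1°, so f = 0.449.
Second observation: θ = 51.2°, f = 0.187.
Δf = 0.187 − 0.449 = -0.262, i.e. -26 pp.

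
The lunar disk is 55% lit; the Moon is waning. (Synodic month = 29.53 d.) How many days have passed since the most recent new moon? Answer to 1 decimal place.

21.7 days

Invert f = (1 − cos θ)/2 to get cos θ = 1 − 2(0.55) = -0.100, hence θ₀ = arccos -0.100 = 95.7°.
A waning Moon lies in 180°–360°, so θ = 360° − 95.7° = 264.3°.
At 360°/29.53 d per day, 264.3° corresponds to 21.68 days.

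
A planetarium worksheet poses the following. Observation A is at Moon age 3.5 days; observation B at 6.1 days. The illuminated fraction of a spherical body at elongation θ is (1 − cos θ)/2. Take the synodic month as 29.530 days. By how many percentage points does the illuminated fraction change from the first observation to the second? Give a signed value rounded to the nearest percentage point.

First observation: θ = 360°·3.5/29.530 = 42.7°, so f = 0.132.
Second observation: θ = 74.4°, f = 0.365.
Δf = 0.365 − 0.132 = +0.233, i.e. +23 pp.

+23 percentage points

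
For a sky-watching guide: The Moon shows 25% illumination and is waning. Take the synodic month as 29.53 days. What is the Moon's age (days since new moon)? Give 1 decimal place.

cos θ = 1 − 2f = 0.500, giving a principal value of 60.0°.
A waning Moon lies in 180°–360°, so θ = 360° − 60.0° = 300.0°.
At 360°/29.53 d per day, 300.0° corresponds to 24.61 days.

24.6 days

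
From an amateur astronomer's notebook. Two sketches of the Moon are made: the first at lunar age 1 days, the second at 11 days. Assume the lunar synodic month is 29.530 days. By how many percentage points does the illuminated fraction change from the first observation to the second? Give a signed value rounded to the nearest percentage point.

First observation: θ = 360°·1/29.530 = 12.2°, so f = 0.011.
Second observation: θ = 134.1°, f = 0.848.
Δf = 0.848 − 0.011 = +0.837, i.e. +84 pp.

+84 percentage points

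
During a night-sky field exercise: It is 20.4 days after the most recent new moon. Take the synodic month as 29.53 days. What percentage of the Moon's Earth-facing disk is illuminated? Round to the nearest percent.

The Moon has covered 20.4/29.53 of its cycle, so θ ≈ 360° × 20.4/29.53 = 248.7°.
Illuminated fraction = (1 − cos 248.7°)/2 = (1 − (-0.363))/2 ≈ 0.682, so 68%.

68%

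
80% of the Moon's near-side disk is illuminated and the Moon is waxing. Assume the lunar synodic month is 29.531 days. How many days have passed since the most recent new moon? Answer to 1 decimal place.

10.4 days

Invert f = (1 − cos θ)/2 to get cos θ = 1 − 2(0.80) = -0.600, hence θ₀ = arccos -0.600 = 126.9°.
The Moon is waxing (0°–180°), so θ = 126.9° directly.
At 360°/29.531 d per day, 126.9° corresponds to 10.41 days.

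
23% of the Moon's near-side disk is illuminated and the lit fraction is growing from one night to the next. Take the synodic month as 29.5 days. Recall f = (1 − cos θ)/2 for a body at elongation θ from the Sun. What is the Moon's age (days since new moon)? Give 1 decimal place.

4.7 days

From f = (1 − cos θ)/2: cos θ = 1 − 2×0.23 = 0.540; arccos → 57.3°.
Waxing ⇒ before full, so θ = 57.3°.
At 360°/29.5 d per day, 57.3° corresponds to 4.70 days.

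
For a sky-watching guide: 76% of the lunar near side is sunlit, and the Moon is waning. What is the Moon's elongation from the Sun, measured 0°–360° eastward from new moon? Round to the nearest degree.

Invert f = (1 − cos θ)/2 to get cos θ = 1 − 2(0.76) = -0.520, hence θ₀ = arccos -0.520 = 121.3°.
Waning ⇒ past full, so θ = 360° − 121.3° = 238.7°.

239°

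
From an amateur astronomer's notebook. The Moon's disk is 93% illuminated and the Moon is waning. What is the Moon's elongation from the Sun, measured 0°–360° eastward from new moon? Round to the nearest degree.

211°

cos θ = 1 − 2f = -0.860, giving a principal value of 149.3°.
Waning ⇒ past full, so θ = 360° − 149.3° = 210.7°.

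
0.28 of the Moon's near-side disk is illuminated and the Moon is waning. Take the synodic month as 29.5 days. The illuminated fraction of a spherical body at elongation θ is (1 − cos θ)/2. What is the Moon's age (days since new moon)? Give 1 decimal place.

24.3 days

Invert f = (1 − cos θ)/2 to get cos θ = 1 − 2(0.28) = 0.440, hence θ₀ = arccos 0.440 = 63.9°.
Waning ⇒ past full, so θ = 360° − 63.9° = 296.1°.
That fraction of the synodic month is 296.1/360 × 29.5 d ≈ 24.26 d.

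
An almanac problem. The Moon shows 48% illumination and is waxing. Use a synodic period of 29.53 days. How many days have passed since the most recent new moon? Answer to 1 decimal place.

Invert f = (1 − cos θ)/2 to get cos θ = 1 − 2(0.48) = 0.040, hence θ₀ = arccos 0.040 = 87.7°.
Waxing ⇒ before full, so θ = 87.7°.
That fraction of the synodic month is 87.7/360 × 29.53 d ≈ 7.19 d.

7.2 days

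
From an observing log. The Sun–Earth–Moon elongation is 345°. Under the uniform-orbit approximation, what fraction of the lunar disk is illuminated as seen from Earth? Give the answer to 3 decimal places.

0.017

cos 345° = 0.966, so f = (1 − 0.966)/2 = 0.017.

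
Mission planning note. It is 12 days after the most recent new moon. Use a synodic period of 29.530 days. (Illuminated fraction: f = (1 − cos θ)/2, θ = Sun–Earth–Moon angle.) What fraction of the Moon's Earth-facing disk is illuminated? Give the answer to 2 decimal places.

0.92

Phase angle: θ = 360°·(12 d)/(29.530 d) = 146.3°.
With cos θ = (-0.832), the lit fraction is (1 − (-0.832))/2 ≈ 0.916.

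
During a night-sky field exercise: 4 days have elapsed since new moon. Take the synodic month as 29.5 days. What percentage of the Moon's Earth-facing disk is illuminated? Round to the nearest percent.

17%

The Moon has covered 4/29.5 of its cycle, so θ ≈ 360° × 4/29.5 = 48.8°.
cos 48.8° = 0.659, so f = (1 − 0.659)/2 = 0.171, so 17%.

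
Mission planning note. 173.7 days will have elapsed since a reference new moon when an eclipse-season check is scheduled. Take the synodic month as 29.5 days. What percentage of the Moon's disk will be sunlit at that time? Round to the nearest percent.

12%

173.7/29.5 = 5.888 lunations, so 5 complete cycles and 26.20 d into the next.
The Moon has covered 26.20/29.5 of its cycle, so θ ≈ 360° × 26.20/29.5 = 319.7°.
Illuminated fraction = (1 − cos 319.7°)/2 = (1 − 0.763)/2 ≈ 0.119, so 12%.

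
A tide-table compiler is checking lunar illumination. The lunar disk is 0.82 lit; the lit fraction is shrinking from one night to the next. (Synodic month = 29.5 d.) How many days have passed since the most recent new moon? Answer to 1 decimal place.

From f = (1 − cos θ)/2: cos θ = 1 − 2×0.82 = -0.640; arccos → 129.8°.
Since the Moon is past full (waning), take the reflex angle: θ = 360° − 129.8° = 230.2°.
That fraction of the synodic month is 230.2/360 × 29.5 d ≈ 18.86 d.

18.9 days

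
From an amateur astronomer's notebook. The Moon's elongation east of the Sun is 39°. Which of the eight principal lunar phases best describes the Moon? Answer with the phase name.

The waxing crescent sector spans roughly 22°–68°; 39° falls inside it.

waxing crescent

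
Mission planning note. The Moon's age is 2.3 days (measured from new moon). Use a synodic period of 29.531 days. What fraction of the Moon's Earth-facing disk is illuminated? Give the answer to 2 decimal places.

Elongation θ = 360° × 2.3/29.531 ≈ 28.0°.
With cos θ = 0.883, the lit fraction is (1 − 0.883)/2 ≈ 0.059.

0.06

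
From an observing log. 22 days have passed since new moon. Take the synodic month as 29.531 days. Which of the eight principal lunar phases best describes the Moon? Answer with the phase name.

At 22/29.531 of the cycle, θ ≈ 268° — the last quarter range.

last quarter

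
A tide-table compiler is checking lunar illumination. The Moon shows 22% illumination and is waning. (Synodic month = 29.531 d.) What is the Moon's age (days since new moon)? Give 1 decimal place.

cos θ = 1 − 2f = 0.560, giving a principal value of 55.9°.
Waning ⇒ past full, so θ = 360° − 55.9° = 304.1°.
That fraction of the synodic month is 304.1/360 × 29.531 d ≈ 24.94 d.

24.9 days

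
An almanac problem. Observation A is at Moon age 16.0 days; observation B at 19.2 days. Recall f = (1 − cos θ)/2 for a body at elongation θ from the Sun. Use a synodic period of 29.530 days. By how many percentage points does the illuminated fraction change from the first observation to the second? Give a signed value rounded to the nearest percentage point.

θ₁ = 360° × 16.0/29.530 = 195.1°, f₁ = (1 − cos θ₁)/2 = 0.983.
θ₂ = 360° × 19.2/29.530 = 234.1°, f₂ = (1 − cos θ₂)/2 = 0.793.
Change = f₂ − f₁ = -0.189 → -19 percentage points.

-19 percentage points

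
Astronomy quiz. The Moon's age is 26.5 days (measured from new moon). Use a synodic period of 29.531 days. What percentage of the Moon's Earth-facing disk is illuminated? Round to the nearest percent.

The Moon has covered 26.5/29.531 of its cycle, so θ ≈ 360° × 26.5/29.531 = 323.1°.
With cos θ = 0.799, the lit fraction is (1 − 0.799)/2 ≈ 0.100, so 10%.

10%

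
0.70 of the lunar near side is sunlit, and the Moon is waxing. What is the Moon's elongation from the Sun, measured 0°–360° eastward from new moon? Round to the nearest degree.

cos θ = 1 − 2f = -0.400, giving a principal value of 113.6°.
The Moon is waxing (0°–180°), so θ = 113.6° directly.

114°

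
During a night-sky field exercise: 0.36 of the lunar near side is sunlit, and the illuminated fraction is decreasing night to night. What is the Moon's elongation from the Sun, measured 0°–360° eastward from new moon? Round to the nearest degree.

286°

cos θ = 1 − 2f = 0.280, giving a principal value of 73.7°.
Waning ⇒ past full, so θ = 360° − 73.7° = 286.3°.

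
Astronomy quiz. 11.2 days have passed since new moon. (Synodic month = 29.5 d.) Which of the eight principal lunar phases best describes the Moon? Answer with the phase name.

θ ≈ 360° × 11.2/29.5 = 137°, which falls in the waxing gibbous sector.

waxing gibbous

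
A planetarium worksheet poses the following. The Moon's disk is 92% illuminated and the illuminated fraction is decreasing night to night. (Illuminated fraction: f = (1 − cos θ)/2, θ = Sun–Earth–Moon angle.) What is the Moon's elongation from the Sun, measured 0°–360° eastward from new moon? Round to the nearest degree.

213°

cos θ = 1 − 2f = -0.840, giving a principal value of 147.1°.
Waning ⇒ past full, so θ = 360° − 147.1° = 212.9°.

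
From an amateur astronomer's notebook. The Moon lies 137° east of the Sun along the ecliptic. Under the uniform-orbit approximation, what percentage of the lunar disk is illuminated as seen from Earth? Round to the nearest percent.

87%

cos 137° = (-0.731), so f = (1 − (-0.731))/2 = 0.866, i.e. 87%.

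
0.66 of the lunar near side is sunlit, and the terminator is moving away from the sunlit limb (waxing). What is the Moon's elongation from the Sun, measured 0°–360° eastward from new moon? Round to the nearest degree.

109°

Invert f = (1 − cos θ)/2 to get cos θ = 1 − 2(0.66) = -0.320, hence θ₀ = arccos -0.320 = 108.7°.
Before full moon the principal value applies: θ = 108.7°.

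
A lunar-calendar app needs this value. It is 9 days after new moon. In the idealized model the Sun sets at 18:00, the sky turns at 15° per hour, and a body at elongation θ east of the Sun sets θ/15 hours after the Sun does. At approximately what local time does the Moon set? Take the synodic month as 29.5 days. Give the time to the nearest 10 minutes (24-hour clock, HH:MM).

01:20

Phase angle: θ = 360°·(9 d)/(29.5 d) = 109.8°.
At 15° of sky rotation per hour, 109.8° corresponds to a 7.32 h lag.
18:00 + 7.322 h ≈ 01:19 → 01:20 to the nearest ten minutes.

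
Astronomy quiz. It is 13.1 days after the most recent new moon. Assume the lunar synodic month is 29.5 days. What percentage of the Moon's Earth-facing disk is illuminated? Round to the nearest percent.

97%

The Moon has covered 13.1/29.5 of its cycle, so θ ≈ 360° × 13.1/29.5 = 159.9°.
With cos θ = (-0.939), the lit fraction is (1 − (-0.939))/2 ≈ 0.969, so 97%.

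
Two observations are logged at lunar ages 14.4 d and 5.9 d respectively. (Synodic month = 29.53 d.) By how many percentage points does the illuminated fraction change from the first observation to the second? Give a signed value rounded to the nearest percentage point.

θ₁ = 360° × 14.4/29.53 = 175.6°, f₁ = (1 − cos θ₁)/2 = 0.998.
θ₂ = 360° × 5.9/29.53 = 71.9°, f₂ = (1 − cos θ₂)/2 = 0.345.
Change = f₂ − f₁ = -0.654 → -65 percentage points.

-65 percentage points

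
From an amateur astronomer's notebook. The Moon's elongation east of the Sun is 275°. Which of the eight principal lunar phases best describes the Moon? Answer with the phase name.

last quarter

275° lies in the last quarter sector of the 8-phase cycle.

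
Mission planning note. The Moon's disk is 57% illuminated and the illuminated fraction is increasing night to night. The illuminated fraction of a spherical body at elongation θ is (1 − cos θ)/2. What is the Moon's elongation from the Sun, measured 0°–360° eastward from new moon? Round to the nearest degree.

98°

From f = (1 − cos θ)/2: cos θ = 1 − 2×0.57 = -0.140; arccos → 98.0°.
Before full moon the principal value applies: θ = 98.0°.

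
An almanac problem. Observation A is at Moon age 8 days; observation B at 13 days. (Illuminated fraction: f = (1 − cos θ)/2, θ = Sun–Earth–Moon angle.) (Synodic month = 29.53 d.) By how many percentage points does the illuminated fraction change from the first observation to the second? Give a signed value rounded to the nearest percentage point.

+40 percentage points

First observation: θ = 360°·8/29.53 = 97.5°, so f = 0.566.
Second observation: θ = 158.5°, f = 0.965.
Δf = 0.965 − 0.566 = +0.400, i.e. +40 pp.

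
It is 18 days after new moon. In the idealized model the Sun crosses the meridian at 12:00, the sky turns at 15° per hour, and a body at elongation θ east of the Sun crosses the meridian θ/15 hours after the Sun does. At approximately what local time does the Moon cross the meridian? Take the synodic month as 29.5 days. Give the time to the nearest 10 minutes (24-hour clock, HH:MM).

02:40

The Moon has covered 18/29.5 of its cycle, so θ ≈ 360° × 18/29.5 = 219.7°.
At 15° of sky rotation per hour, 219.7° corresponds to a 14.64 h lag.
12:00 + 14.644 h ≈ 02:39 → 02:40 to the nearest ten minutes.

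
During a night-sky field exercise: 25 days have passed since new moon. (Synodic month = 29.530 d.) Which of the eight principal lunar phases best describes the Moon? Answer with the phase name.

θ ≈ 360° × 25/29.530 = 305°, which falls in the waning crescent sector.

waning crescent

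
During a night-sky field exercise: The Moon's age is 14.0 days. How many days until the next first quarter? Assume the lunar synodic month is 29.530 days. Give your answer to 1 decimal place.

22.9 days

First quarter occurs at elongation 90°, i.e. at age 29.530 × 90/360 = 7.383 d.
Already past this cycle's first quarter; the next is at 7.383 + 29.530 = 36.913 d, so 36.913 − 14.0 = 22.913 days.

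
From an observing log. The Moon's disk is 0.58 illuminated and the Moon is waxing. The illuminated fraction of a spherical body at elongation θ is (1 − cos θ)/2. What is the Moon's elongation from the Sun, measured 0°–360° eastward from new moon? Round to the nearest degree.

Invert f = (1 − cos θ)/2 to get cos θ = 1 − 2(0.58) = -0.160, hence θ₀ = arccos -0.160 = 99.2°.
The Moon is waxing (0°–180°), so θ = 99.2° directly.

99°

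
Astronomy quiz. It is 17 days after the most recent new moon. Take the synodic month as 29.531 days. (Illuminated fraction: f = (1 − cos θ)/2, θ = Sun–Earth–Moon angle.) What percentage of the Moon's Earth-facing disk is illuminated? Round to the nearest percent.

Phase angle: θ = 360°·(17 d)/(29.531 d) = 207.2°.
With cos θ = (-0.889), the lit fraction is (1 − (-0.889))/2 ≈ 0.945, so 94%.

94%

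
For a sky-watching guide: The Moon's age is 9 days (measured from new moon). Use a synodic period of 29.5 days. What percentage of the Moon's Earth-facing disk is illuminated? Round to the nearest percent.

Phase angle: θ = 360°·(9 d)/(29.5 d) = 109.8°.
cos 109.8° = (-0.339), so f = (1 − (-0.339))/2 = 0.670, so 67%.

67%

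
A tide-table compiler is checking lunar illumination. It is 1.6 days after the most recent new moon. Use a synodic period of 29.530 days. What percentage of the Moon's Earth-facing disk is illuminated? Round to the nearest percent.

3%

The Moon has covered 1.6/29.530 of its cycle, so θ ≈ 360° × 1.6/29.530 = 19.5°.
With cos θ = 0.943, the lit fraction is (1 − 0.943)/2 ≈ 0.029, so 3%.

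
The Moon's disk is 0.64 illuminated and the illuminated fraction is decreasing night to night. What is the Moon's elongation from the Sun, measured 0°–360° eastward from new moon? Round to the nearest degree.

Invert f = (1 − cos θ)/2 to get cos θ = 1 − 2(0.64) = -0.280, hence θ₀ = arccos -0.280 = 106.3°.
A waning Moon lies in 180°–360°, so θ = 360° − 106.3° = 253.7°.

254°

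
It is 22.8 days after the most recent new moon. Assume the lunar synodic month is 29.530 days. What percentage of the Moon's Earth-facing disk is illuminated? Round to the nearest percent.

The Moon has covered 22.8/29.530 of its cycle, so θ ≈ 360° × 22.8/29.530 = 278.0°.
With cos θ = 0.138, the lit fraction is (1 − 0.138)/2 ≈ 0.431, so 43%.

43%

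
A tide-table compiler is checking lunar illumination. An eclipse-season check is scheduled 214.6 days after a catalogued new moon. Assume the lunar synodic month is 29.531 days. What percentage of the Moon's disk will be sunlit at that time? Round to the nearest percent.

214.6/29.531 = 7.267 lunations, so 7 complete cycles and 7.88 d into the next.
The Moon has covered 7.88/29.531 of its cycle, so θ ≈ 360° × 7.88/29.531 = 96.1°.
Illuminated fraction = (1 − cos 96.1°)/2 = (1 − (-0.106))/2 ≈ 0.553, so 55%.

55%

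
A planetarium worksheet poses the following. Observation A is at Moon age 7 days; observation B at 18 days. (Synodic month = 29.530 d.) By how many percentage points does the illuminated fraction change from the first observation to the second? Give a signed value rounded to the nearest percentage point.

θ₁ = 360° × 7/29.530 = 85.3°, f₁ = (1 − cos θ₁)/2 = 0.459.
θ₂ = 360° × 18/29.530 = 219.4°, f₂ = (1 − cos θ₂)/2 = 0.886.
Change = f₂ − f₁ = +0.427 → +43 percentage points.

+43 percentage points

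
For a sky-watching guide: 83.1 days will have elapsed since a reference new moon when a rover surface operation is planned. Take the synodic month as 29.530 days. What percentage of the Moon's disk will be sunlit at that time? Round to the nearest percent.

83.1/29.530 = 2.814 lunations, so 2 complete cycles and 24.04 d into the next.
The Moon has covered 24.04/29.530 of its cycle, so θ ≈ 360° × 24.04/29.530 = 293.1°.
With cos θ = 0.392, the lit fraction is (1 − 0.392)/2 ≈ 0.304, so 30%.

30%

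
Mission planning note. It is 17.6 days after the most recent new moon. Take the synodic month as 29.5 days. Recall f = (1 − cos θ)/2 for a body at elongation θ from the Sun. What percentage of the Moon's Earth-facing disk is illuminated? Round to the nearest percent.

The Moon has covered 17.6/29.5 of its cycle, so θ ≈ 360° × 17.6/29.5 = 214.8°.
Illuminated fraction = (1 − cos 214.8°)/2 = (1 − (-0.821))/2 ≈ 0.911, so 91%.

91%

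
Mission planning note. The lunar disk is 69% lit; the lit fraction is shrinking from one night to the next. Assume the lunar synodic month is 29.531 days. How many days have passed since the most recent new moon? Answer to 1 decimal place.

20.3 days

From f = (1 − cos θ)/2: cos θ = 1 − 2×0.69 = -0.380; arccos → 112.3°.
Waning ⇒ past full, so θ = 360° − 112.3° = 247.7°.
Age = 29.531 × 247.7°/360° ≈ 20.32 days.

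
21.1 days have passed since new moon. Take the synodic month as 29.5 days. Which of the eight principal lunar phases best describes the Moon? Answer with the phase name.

last quarter

θ ≈ 360° × 21.1/29.5 = 257°, which falls in the last quarter sector.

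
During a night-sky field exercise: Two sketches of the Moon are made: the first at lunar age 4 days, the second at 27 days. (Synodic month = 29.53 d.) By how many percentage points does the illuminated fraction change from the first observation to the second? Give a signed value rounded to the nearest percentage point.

-10 pp

First observation: θ = 360°·4/29.53 = 48.8°, so f = 0.170.
Second observation: θ = 329.2°, f = 0.071.
Δf = 0.071 − 0.170 = -0.100, i.e. -10 pp.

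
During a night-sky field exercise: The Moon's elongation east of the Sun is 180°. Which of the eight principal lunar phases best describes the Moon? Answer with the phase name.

full moon

180° lies in the full moon sector of the 8-phase cycle.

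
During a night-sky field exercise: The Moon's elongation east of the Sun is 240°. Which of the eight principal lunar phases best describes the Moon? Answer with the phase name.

waning gibbous

240° lies in the waning gibbous sector of the 8-phase cycle.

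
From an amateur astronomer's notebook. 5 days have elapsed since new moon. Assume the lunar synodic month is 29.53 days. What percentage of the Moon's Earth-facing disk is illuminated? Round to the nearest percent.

Phase angle: θ = 360°·(5 d)/(29.53 d) = 61.0°.
Illuminated fraction = (1 − cos 61.0°)/2 = (1 − 0.485)/2 ≈ 0.257, so 26%.

26%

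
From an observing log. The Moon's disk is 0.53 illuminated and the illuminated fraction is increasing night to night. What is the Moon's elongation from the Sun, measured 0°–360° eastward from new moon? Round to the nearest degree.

cos θ = 1 − 2f = -0.060, giving a principal value of 93.4°.
The Moon is waxing (0°–180°), so θ = 93.4° directly.

93°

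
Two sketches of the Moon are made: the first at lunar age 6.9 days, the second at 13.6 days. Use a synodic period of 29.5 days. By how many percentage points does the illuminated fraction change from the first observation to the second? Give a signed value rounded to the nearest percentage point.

θ₁ = 360° × 6.9/29.5 = 84.2°, f₁ = (1 − cos θ₁)/2 = 0.450.
θ₂ = 360° × 13.6/29.5 = 166.0°, f₂ = (1 − cos θ₂)/2 = 0.985.
Change = f₂ − f₁ = +0.536 → +54 percentage points.

+54 pp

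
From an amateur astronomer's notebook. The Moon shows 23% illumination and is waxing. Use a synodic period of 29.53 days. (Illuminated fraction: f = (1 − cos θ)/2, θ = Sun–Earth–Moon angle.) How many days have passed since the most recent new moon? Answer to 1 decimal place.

From f = (1 − cos θ)/2: cos θ = 1 − 2×0.23 = 0.540; arccos → 57.3°.
Before full moon the principal value applies: θ = 57.3°.
That fraction of the synodic month is 57.3/360 × 29.53 d ≈ 4.70 d.

4.7 days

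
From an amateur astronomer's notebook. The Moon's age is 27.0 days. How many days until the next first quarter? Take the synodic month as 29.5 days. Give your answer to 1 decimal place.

9.9 days

First quarter occurs at elongation 90°, i.e. at age 29.5 × 90/360 = 7.375 d.
Already past this cycle's first quarter; the next is at 7.375 + 29.5 = 36.875 d, so 36.875 − 27.0 = 9.875 days.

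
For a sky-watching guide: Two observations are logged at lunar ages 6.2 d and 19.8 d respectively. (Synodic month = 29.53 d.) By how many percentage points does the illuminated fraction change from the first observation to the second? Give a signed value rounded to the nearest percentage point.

First observation: θ = 360°·6.2/29.53 = 75.6°, so f = 0.376.
Second observation: θ = 241.4°, f = 0.739.
Δf = 0.739 − 0.376 = +0.364, i.e. +36 pp.

+36 percentage points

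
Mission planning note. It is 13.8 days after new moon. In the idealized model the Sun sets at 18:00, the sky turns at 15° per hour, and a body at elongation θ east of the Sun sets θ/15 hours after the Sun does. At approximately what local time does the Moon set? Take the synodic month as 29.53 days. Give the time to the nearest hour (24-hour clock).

05:00

The Moon has covered 13.8/29.53 of its cycle, so θ ≈ 360° × 13.8/29.53 = 168.2°.
Delay after the Sun = 168.2° / (15°/h) ≈ 11.22 h.
18:00 + 11.22 h ≈ 05:13 → 05:00 to the nearest hour.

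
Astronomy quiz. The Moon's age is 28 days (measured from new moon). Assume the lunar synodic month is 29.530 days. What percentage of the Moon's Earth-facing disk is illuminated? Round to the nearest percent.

Phase angle: θ = 360°·(28 d)/(29.530 d) = 341.3°.
Illuminated fraction = (1 − cos 341.3°)/2 = (1 − 0.947)/2 ≈ 0.026, so 3%.

3%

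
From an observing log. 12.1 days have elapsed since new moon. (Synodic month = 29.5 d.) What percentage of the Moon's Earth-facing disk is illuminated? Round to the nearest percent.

92%

Phase angle: θ = 360°·(12.1 d)/(29.5 d) = 147.7°.
Illuminated fraction = (1 − cos 147.7°)/2 = (1 − (-0.845))/2 ≈ 0.922, so 92%.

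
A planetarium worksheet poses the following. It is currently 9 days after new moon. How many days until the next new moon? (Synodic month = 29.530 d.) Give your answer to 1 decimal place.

20.5 days

One full lunation from the last new moon is 29.530 d; remaining = 29.530 − 9 = 20.530 d.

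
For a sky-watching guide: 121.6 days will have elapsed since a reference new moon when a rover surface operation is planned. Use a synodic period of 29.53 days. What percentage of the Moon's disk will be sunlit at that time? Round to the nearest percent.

13%

Reduce mod P: 121.6 − 4×29.53 = 3.48 d into the current lunation.
Elongation θ = 360° × 3.48/29.53 ≈ 42.4°.
With cos θ = 0.738, the lit fraction is (1 − 0.738)/2 ≈ 0.131, so 13%.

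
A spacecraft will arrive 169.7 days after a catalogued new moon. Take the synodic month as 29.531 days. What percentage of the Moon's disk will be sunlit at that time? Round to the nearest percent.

51%

Reduce mod P: 169.7 − 5×29.531 = 22.04 d into the current lunation.
The Moon has covered 22.04/29.531 of its cycle, so θ ≈ 360° × 22.04/29.531 = 268.7°.
With cos θ = (-0.022), the lit fraction is (1 − (-0.022))/2 ≈ 0.511, so 51%.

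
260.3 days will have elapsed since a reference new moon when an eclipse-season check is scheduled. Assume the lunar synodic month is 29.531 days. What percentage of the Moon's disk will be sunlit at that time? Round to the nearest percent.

30%

Reduce mod P: 260.3 − 8×29.531 = 24.05 d into the current lunation.
Elongation θ = 360° × 24.05/29.531 ≈ 293.2°.
cos 293.2° = 0.394, so f = (1 − 0.394)/2 = 0.303, so 30%.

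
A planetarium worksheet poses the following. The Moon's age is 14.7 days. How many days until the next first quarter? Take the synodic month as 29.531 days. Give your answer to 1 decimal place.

First quarter occurs at elongation 90°, i.e. at age 29.531 × 90/360 = 7.383 d.
This lunation's first quarter (7.383 d) has passed, so add one period: 36.914 − 14.7 = 22.214 days.

22.2 days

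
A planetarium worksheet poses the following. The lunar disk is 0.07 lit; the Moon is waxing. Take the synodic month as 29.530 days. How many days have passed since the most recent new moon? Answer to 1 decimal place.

Invert f = (1 − cos θ)/2 to get cos θ = 1 − 2(0.07) = 0.860, hence θ₀ = arccos 0.860 = 30.7°.
The Moon is waxing (0°–180°), so θ = 30.7° directly.
That fraction of the synodic month is 30.7/360 × 29.530 d ≈ 2.52 d.

2.5 days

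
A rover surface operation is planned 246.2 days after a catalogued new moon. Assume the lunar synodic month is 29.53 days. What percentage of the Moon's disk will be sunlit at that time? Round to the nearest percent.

Reduce mod P: 246.2 − 8×29.53 = 9.96 d into the current lunation.
Phase angle: θ = 360°·(9.96 d)/(29.53 d) = 121.4°.
cos 121.4° = (-0.521), so f = (1 − (-0.521))/2 = 0.761, so 76%.

76%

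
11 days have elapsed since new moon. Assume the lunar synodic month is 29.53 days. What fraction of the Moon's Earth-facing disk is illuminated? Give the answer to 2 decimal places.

Phase angle: θ = 360°·(11 d)/(29.53 d) = 134.1°.
With cos θ = (-0.696), the lit fraction is (1 − (-0.696))/2 ≈ 0.848.

0.85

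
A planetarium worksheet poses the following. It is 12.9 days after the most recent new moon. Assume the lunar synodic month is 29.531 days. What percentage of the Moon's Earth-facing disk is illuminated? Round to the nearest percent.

96%

Elongation θ = 360° × 12.9/29.531 ≈ 157.3°.
With cos θ = (-0.922), the lit fraction is (1 − (-0.922))/2 ≈ 0.961, so 96%.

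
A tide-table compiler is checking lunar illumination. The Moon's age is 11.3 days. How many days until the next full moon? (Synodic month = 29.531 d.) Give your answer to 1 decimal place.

Full moon occurs at elongation 180°, i.e. at age 29.531 × 180/360 = 14.765 d.
So 3.465 days remain (14.765 − 11.3).

3.5 days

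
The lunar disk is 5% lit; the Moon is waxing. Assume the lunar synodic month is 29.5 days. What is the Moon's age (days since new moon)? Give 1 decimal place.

2.1 days

From f = (1 − cos θ)/2: cos θ = 1 − 2×0.05 = 0.900; arccos → 25.8°.
The Moon is waxing (0°–180°), so θ = 25.8° directly.
That fraction of the synodic month is 25.8/360 × 29.5 d ≈ 2.12 d.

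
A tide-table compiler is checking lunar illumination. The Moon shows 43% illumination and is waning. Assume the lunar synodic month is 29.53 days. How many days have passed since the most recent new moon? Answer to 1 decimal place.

22.8 days

cos θ = 1 − 2f = 0.140, giving a principal value of 82.0°.
A waning Moon lies in 180°–360°, so θ = 360° − 82.0° = 278.0°.
At 360°/29.53 d per day, 278.0° corresponds to 22.81 days.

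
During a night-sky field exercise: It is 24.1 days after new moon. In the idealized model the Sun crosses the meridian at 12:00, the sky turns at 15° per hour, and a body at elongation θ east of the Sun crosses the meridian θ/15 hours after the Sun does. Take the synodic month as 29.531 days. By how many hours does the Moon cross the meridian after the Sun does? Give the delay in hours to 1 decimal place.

19.6 h

Phase angle: θ = 360°·(24.1 d)/(29.531 d) = 293.8°.
At 15° of sky rotation per hour, 293.8° corresponds to a 19.59 h lag.
So the Moon crosses the meridian 19.59 h after the Sun.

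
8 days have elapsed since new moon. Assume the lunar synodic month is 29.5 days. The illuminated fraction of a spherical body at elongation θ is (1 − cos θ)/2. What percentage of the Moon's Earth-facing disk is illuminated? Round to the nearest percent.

Phase angle: θ = 360°·(8 d)/(29.5 d) = 97.6°.
cos 97.6° = (-0.133), so f = (1 − (-0.133))/2 = 0.566, so 57%.

57%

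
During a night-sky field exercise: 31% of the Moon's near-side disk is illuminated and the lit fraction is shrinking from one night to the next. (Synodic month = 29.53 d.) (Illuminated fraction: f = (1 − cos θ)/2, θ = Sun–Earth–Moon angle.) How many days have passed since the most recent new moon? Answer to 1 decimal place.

cos θ = 1 − 2f = 0.380, giving a principal value of 67.7°.
Waning ⇒ past full, so θ = 360° − 67.7° = 292.3°.
That fraction of the synodic month is 292.3/360 × 29.53 d ≈ 23.98 d.

24.0 days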